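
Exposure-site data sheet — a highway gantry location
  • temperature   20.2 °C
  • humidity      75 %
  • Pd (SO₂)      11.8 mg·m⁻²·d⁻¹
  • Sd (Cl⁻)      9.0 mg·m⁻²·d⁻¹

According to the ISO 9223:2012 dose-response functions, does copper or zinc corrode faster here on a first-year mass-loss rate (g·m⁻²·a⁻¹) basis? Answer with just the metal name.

copper

copper: temperature factor f = -0.080·(10.2) = -0.8160
  sulphur-dioxide contribution → 0.3718 μm/a
  chloride contribution → 0.7427 μm/a
  total first-year rate 1.115 μm/a
  mass loss = 1.115 μm/a × 8.96 g/cm³ = 9.986 g·m⁻²·a⁻¹
zinc: temperature factor f = -0.071·(10.2) = -0.7242
  sulphur-dioxide contribution → 0.5835 μm/a
  chloride contribution → 0.6212 μm/a
  ⇒ r_corr(zinc) = 1.205 μm/a
  mass loss = 1.205 μm/a × 7.14 g/cm³ = 8.601 g·m⁻²·a⁻¹
Ordering by g·m⁻²·a⁻¹: copper (9.99) > zinc (8.6)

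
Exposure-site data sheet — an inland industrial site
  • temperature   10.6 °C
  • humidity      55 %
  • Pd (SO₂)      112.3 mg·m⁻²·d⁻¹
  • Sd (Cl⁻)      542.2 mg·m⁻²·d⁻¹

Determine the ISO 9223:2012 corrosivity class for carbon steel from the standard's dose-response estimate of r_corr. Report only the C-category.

C5

carbon steel: T>10 °C ⇒ hinge -0.054·(10.6−10) = -0.0324
  sulphur-dioxide contribution → 59.95 μm/a
  chloride contribution → 47.44 μm/a
  total first-year rate 107.4 μm/a
Category bounds: 80…200 μm/a bracket r_corr ⇒ C5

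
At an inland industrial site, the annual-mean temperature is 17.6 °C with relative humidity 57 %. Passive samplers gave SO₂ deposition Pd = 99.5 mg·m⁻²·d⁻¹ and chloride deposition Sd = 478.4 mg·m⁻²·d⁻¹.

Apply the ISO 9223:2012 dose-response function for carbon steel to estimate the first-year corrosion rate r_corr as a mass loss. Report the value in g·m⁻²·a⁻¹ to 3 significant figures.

carbon steel: temperature factor f = -0.054·(7.6) = -0.4104
  sulphur-dioxide contribution → 40.15 μm/a
  chloride contribution → 62.05 μm/a
  ⇒ r_corr(carbon steel) = 102.2 μm/a
Convert to mass loss: 102.2 μm/a × 7.85 g/cm³ = 802.3 g·m⁻²·a⁻¹

r_corr = 802 g·m⁻²·a⁻¹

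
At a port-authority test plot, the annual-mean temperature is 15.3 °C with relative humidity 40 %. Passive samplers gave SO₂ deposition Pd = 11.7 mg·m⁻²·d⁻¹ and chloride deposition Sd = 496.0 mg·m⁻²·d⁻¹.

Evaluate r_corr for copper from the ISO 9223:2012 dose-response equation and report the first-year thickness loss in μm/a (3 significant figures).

r_corr = 0.559 μm/a

copper: f(T) = -0.080·(T−10) [T>10 °C] = -0.4240
  Pd branch = 0.0053·Pd^0.26·e^(0.059·RH+f) = 0.06963 μm/a
  Sd branch = 0.01025·Sd^0.27·e^(0.036·RH+0.049·T) = 0.4892 μm/a
  r_corr = 0.06963 + 0.4892 = 0.5588 μm/a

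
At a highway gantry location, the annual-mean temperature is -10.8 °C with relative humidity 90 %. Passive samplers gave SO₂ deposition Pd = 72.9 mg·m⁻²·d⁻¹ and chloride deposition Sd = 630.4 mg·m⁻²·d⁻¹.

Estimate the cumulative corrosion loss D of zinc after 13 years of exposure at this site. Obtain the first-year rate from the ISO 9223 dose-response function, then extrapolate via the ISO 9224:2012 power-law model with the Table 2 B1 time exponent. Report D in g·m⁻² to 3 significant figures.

D(13) = 172 g·m⁻²

zinc: f(T) = +0.038·(T−10) [T≤10 °C] = -0.7904
  sulphur-dioxide contribution → 2.426 μm/a
  chloride contribution → 0.566 μm/a
  ⇒ r_corr(zinc) = 2.992 μm/a
ISO 9224: D(t) = r_corr · t^b with b = 0.813 (zinc, B1)
  D(13) = 2.992 × 13^0.813 = 2.992 × 8.047 = 24.08 μm
  Mass loss = 24.08 μm × 7.14 g/cm³ = 171.9 g·m⁻²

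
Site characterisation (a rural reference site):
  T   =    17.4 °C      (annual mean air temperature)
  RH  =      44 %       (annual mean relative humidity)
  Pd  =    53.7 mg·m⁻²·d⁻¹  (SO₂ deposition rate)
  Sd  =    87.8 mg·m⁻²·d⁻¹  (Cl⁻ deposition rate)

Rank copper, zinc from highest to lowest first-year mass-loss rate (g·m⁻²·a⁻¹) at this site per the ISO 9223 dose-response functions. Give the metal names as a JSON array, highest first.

["zinc", "copper"]

copper: temperature factor f = -0.080·(7.4) = -0.5920
  Pd branch = 0.0053·Pd^0.26·e^(0.059·RH+f) = 0.1108 μm/a
  Cl⁻ term: 0.01025·87.8^0.27·exp(0.036·44+0.049·17.4) = 0.3923
  sum: 0.1108 + 0.3923 → r_corr = 0.5031 μm/a
  mass loss = 0.5031 μm/a × 8.96 g/cm³ = 4.508 g·m⁻²·a⁻¹
zinc: f(T) = -0.071·(T−10) [T>10 °C] = -0.5254
  Pd branch = 0.0129·Pd^0.44·e^(0.046·RH+f) = 0.3331 μm/a
  Sd branch = 0.0175·Sd^0.57·e^(0.008·RH+0.085·T) = 1.4 μm/a
  r_corr = 0.3331 + 1.4 = 1.733 μm/a
  mass loss = 1.733 μm/a × 7.14 g/cm³ = 12.37 g·m⁻²·a⁻¹
Ordering by g·m⁻²·a⁻¹: zinc (12.4) > copper (4.51)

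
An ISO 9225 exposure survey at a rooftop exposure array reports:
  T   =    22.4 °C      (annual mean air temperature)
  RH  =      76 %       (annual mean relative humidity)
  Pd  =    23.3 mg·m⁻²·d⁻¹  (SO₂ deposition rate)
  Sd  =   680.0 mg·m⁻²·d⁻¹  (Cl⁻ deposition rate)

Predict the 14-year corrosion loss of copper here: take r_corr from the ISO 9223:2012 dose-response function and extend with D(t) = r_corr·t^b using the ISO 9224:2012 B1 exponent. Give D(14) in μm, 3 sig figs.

D(14) = 18.3 μm

copper: T>10 °C ⇒ hinge -0.080·(22.4−10) = -0.9920
  Pd branch = 0.0053·Pd^0.26·e^(0.059·RH+f) = 0.3948 μm/a
  Sd branch = 0.01025·Sd^0.27·e^(0.036·RH+0.049·T) = 2.757 μm/a
  sum: 0.3948 + 2.757 → r_corr = 3.152 μm/a
Power-law: D(14) = r_corr · 14^0.667
  D(14) = 3.152 × 14^0.667 = 3.152 × 5.814 = 18.32 μm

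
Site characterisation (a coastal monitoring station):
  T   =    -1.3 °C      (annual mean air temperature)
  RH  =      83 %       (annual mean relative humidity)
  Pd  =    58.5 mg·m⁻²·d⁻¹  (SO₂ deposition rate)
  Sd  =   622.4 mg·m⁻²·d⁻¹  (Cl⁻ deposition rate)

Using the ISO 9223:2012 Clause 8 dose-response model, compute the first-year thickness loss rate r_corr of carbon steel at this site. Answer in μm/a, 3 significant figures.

r_corr = 95.1 μm/a

carbon steel: f(T) = +0.150·(T−10) [T≤10 °C] = -1.6950
  SO₂ term: 1.77·58.5^0.52·exp(0.02·83-1.6950) = 14.18
  Sd branch = 0.102·Sd^0.62·e^(0.033·RH+0.04·T) = 80.89 μm/a
  r_corr = 14.18 + 80.89 = 95.07 μm/a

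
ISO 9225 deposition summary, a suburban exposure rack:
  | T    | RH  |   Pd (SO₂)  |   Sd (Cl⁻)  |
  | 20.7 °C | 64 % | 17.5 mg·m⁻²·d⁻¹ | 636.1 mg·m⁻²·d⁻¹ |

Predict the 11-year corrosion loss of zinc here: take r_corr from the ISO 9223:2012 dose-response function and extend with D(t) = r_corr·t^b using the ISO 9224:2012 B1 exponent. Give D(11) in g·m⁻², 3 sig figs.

zinc: f(T) = -0.071·(T−10) [T>10 °C] = -0.7597
  SO₂ term: 0.0129·17.5^0.44·exp(0.046·64-0.7597) = 0.4038
  Cl⁻ term: 0.0175·636.1^0.57·exp(0.008·64+0.085·20.7) = 6.723
  sum: 0.4038 + 6.723 → r_corr = 7.127 μm/a
Long-term exponent b (ISO 9224 Table 2, B1) = 0.813
  D(11) = 7.127 × 11^0.813 = 7.127 × 7.025 = 50.06 μm
  Mass loss = 50.06 μm × 7.14 g/cm³ = 357.5 g·m⁻²

D(11) = 357 g·m⁻²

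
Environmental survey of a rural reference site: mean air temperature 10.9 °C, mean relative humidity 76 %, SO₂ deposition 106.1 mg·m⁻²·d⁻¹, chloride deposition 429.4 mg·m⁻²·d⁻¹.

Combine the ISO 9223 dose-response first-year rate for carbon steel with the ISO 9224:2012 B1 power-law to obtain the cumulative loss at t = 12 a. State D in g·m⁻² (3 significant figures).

D(12) = 4.90e+03 g·m⁻²

carbon steel: T>10 °C ⇒ hinge -0.054·(10.9−10) = -0.0486
  Pd branch = 1.77·Pd^0.52·e^(0.02·RH+f) = 87.17 μm/a
  Sd branch = 0.102·Sd^0.62·e^(0.033·RH+0.04·T) = 83.09 μm/a
  sum: 87.17 + 83.09 → r_corr = 170.3 μm/a
Long-term exponent b (ISO 9224 Table 2, B1) = 0.523
  D(12) = 170.3 × 12^0.523 = 170.3 × 3.668 = 624.5 μm
  Mass loss = 624.5 μm × 7.85 g/cm³ = 4902 g·m⁻²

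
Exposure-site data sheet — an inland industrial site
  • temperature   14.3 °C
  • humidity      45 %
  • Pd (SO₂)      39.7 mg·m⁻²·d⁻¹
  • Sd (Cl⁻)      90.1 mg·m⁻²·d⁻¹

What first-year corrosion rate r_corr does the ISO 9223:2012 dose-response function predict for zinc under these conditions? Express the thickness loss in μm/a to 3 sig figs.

r_corr = 1.48 μm/a

zinc: temperature factor f = -0.071·(4.3) = -0.3053
  SO₂ term: 0.0129·39.7^0.44·exp(0.046·45-0.3053) = 0.3806
  Sd branch = 0.0175·Sd^0.57·e^(0.008·RH+0.085·T) = 1.1 μm/a
  r_corr = 0.3806 + 1.1 = 1.481 μm/a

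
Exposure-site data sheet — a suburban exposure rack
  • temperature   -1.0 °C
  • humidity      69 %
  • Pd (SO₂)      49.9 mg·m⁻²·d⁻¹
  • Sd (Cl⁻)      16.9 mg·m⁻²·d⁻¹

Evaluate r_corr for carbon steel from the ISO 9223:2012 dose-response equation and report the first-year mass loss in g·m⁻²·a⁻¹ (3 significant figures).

r_corr = 124 g·m⁻²·a⁻¹

carbon steel: f(T) = +0.150·(T−10) [T≤10 °C] = -1.6500
  sulphur-dioxide contribution → 10.32 μm/a
  chloride contribution → 5.513 μm/a
  ⇒ r_corr(carbon steel) = 15.83 μm/a
Convert to mass loss: 15.83 μm/a × 7.85 g/cm³ = 124.3 g·m⁻²·a⁻¹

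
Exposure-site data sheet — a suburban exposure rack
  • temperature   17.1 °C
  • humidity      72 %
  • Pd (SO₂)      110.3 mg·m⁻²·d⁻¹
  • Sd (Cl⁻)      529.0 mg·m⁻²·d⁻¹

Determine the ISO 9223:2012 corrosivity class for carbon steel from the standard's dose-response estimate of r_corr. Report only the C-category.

carbon steel: temperature factor f = -0.054·(7.1) = -0.3834
  Pd branch = 1.77·Pd^0.52·e^(0.02·RH+f) = 58.75 μm/a
  Sd branch = 0.102·Sd^0.62·e^(0.033·RH+0.04·T) = 106.2 μm/a
  r_corr = 58.75 + 106.2 = 164.9 μm/a
165 μm/a falls in (80, 200] for carbon steel → category C5

C5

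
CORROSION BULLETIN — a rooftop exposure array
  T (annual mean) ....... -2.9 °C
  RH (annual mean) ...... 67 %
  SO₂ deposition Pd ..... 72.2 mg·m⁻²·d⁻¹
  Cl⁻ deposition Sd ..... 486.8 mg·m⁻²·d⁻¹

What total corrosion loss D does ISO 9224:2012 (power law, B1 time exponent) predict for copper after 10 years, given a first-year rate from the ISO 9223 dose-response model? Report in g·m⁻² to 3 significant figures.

D(10) = 28.8 g·m⁻²

copper: f(T) = +0.126·(T−10) [T≤10 °C] = -1.6254
  SO₂ term: 0.0053·72.2^0.26·exp(0.059·67-1.6254) = 0.1653
  Cl⁻ term: 0.01025·486.8^0.27·exp(0.036·67+0.049·-2.9) = 0.5274
  r_corr = 0.1653 + 0.5274 = 0.6927 μm/a
ISO 9224: D(t) = r_corr · t^b with b = 0.667 (copper, B1)
  D(10) = 0.6927 × 10^0.667 = 0.6927 × 4.645 = 3.218 μm
  Mass loss = 3.218 μm × 8.96 g/cm³ = 28.83 g·m⁻²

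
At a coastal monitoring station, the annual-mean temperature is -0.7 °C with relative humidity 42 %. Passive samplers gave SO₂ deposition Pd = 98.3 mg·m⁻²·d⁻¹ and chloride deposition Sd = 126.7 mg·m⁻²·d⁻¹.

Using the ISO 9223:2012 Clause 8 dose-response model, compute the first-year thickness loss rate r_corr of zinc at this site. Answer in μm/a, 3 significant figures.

zinc: temperature factor f = +0.038·(-10.7) = -0.4066
  Pd branch = 0.0129·Pd^0.44·e^(0.046·RH+f) = 0.4465 μm/a
  Cl⁻ term: 0.0175·126.7^0.57·exp(0.008·42+0.085·-0.7) = 0.3645
  r_corr = 0.4465 + 0.3645 = 0.811 μm/a

r_corr = 0.811 μm/a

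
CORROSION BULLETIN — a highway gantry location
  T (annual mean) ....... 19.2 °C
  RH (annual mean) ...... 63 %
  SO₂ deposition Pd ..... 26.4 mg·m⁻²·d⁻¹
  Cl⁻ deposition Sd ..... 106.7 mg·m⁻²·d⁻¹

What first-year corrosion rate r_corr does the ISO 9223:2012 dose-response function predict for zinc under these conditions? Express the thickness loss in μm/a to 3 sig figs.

r_corr = 2.64 μm/a

zinc: f(T) = -0.071·(T−10) [T>10 °C] = -0.6532
  SO₂ term: 0.0129·26.4^0.44·exp(0.046·63-0.6532) = 0.514
  Sd branch = 0.0175·Sd^0.57·e^(0.008·RH+0.085·T) = 2.122 μm/a
  r_corr = 0.514 + 2.122 = 2.636 μm/a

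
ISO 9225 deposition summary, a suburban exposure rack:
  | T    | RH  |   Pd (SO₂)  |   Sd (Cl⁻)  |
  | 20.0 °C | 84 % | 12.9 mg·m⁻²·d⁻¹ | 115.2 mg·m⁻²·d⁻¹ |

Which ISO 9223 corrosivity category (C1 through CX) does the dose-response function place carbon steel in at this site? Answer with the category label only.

C5

carbon steel: f(T) = -0.054·(T−10) [T>10 °C] = -0.5400
  sulphur-dioxide contribution → 20.92 μm/a
  chloride contribution → 68.87 μm/a
  ⇒ r_corr(carbon steel) = 89.79 μm/a
89.8 μm/a falls in (80, 200] for carbon steel → category C5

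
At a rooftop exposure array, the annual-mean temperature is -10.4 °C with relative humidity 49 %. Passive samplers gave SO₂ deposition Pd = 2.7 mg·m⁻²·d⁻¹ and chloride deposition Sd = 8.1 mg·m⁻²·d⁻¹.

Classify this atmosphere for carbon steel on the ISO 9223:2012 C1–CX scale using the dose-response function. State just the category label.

C2

carbon steel: f(T) = +0.150·(T−10) [T≤10 °C] = -3.0600
  SO₂ term: 1.77·2.7^0.52·exp(0.02·49-3.0600) = 0.3706
  Sd branch = 0.102·Sd^0.62·e^(0.033·RH+0.04·T) = 1.24 μm/a
  r_corr = 0.3706 + 1.24 = 1.611 μm/a
Category bounds: 1.3…25 μm/a bracket r_corr ⇒ C2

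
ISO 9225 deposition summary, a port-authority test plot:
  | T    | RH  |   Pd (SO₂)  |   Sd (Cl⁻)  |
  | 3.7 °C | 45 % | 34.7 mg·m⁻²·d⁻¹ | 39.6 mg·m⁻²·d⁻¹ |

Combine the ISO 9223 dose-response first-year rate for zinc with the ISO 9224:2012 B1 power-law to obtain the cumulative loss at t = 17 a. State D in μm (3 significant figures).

D(17) = 6.63 μm

zinc: f(T) = +0.038·(T−10) [T≤10 °C] = -0.2394
  sulphur-dioxide contribution → 0.3831 μm/a
  chloride contribution → 0.2797 μm/a
  ⇒ r_corr(zinc) = 0.6628 μm/a
Power-law: D(17) = r_corr · 17^0.813
  D(17) = 0.6628 × 17^0.813 = 0.6628 × 10.01 = 6.634 μm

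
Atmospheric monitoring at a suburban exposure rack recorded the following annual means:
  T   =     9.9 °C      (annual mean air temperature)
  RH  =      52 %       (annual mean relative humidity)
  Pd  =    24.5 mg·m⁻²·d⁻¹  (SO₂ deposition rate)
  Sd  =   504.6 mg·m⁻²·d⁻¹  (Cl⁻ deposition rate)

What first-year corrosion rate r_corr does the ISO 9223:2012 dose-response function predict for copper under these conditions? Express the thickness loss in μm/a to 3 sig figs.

copper: temperature factor f = +0.126·(-0.1) = -0.0126
  SO₂ term: 0.0053·24.5^0.26·exp(0.059·52-0.0126) = 0.2585
  Cl⁻ term: 0.01025·504.6^0.27·exp(0.036·52+0.049·9.9) = 0.581
  r_corr = 0.2585 + 0.581 = 0.8395 μm/a

r_corr = 0.839 μm/a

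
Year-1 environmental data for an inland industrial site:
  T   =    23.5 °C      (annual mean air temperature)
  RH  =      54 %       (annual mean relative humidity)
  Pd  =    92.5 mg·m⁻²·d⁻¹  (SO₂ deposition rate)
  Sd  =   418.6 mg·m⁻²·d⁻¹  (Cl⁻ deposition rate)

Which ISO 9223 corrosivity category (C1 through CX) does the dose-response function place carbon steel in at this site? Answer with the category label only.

C5

carbon steel: T>10 °C ⇒ hinge -0.054·(23.5−10) = -0.7290
  sulphur-dioxide contribution → 26.47 μm/a
  chloride contribution → 65.5 μm/a
  ⇒ r_corr(carbon steel) = 91.98 μm/a
ISO 9223 Table 2 (carbon steel): 80 < 92 ≤ 200 μm/a ⇒ C5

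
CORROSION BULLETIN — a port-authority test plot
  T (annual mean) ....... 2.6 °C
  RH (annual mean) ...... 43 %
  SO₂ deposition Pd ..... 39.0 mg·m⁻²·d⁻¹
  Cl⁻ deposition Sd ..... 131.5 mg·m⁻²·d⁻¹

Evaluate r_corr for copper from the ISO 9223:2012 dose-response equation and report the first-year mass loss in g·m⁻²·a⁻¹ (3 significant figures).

r_corr = 2.44 g·m⁻²·a⁻¹

copper: T≤10 °C ⇒ hinge +0.126·(2.6−10) = -0.9324
  Pd branch = 0.0053·Pd^0.26·e^(0.059·RH+f) = 0.06836 μm/a
  Sd branch = 0.01025·Sd^0.27·e^(0.036·RH+0.049·T) = 0.2044 μm/a
  sum: 0.06836 + 0.2044 → r_corr = 0.2727 μm/a
Convert to mass loss: 0.2727 μm/a × 8.96 g/cm³ = 2.444 g·m⁻²·a⁻¹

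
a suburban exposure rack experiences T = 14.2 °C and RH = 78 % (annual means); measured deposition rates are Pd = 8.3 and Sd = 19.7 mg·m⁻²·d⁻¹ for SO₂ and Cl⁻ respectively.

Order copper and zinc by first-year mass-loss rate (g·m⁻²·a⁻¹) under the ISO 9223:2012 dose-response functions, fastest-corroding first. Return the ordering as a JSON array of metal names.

copper: temperature factor f = -0.080·(4.2) = -0.3360
  sulphur-dioxide contribution → 0.6545 μm/a
  chloride contribution → 0.7619 μm/a
  total first-year rate 1.416 μm/a
  mass loss = 1.416 μm/a × 8.96 g/cm³ = 12.69 g·m⁻²·a⁻¹
zinc: temperature factor f = -0.071·(4.2) = -0.2982
  sulphur-dioxide contribution → 0.8785 μm/a
  chloride contribution → 0.5971 μm/a
  total first-year rate 1.476 μm/a
  mass loss = 1.476 μm/a × 7.14 g/cm³ = 10.54 g·m⁻²·a⁻¹
Ordering by g·m⁻²·a⁻¹: copper (12.7) > zinc (10.5)

["copper", "zinc"]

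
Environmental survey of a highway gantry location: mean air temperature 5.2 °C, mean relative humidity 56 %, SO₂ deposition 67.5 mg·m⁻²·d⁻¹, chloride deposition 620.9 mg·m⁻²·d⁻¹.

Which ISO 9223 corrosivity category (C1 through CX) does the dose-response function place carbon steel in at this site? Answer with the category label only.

C4

carbon steel: temperature factor f = +0.150·(-4.8) = -0.7200
  Pd branch = 1.77·Pd^0.52·e^(0.02·RH+f) = 23.6 μm/a
  Cl⁻ term: 0.102·620.9^0.62·exp(0.033·56+0.04·5.2) = 42.97
  r_corr = 23.6 + 42.97 = 66.57 μm/a
ISO 9223 Table 2 (carbon steel): 50 < 66.6 ≤ 80 μm/a ⇒ C4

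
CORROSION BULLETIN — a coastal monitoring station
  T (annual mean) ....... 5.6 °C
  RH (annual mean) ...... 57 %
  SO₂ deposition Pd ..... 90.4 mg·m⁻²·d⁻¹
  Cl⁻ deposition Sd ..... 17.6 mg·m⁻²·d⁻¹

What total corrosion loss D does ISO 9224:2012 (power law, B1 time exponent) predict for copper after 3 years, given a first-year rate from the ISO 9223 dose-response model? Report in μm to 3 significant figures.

D(3) = 1.06 μm

copper: f(T) = +0.126·(T−10) [T≤10 °C] = -0.5544
  SO₂ term: 0.0053·90.4^0.26·exp(0.059·57-0.5544) = 0.2836
  Sd branch = 0.01025·Sd^0.27·e^(0.036·RH+0.049·T) = 0.2277 μm/a
  r_corr = 0.2836 + 0.2277 = 0.5113 μm/a
Power-law: D(3) = r_corr · 3^0.667
  D(3) = 0.5113 × 3^0.667 = 0.5113 × 2.081 = 1.064 μm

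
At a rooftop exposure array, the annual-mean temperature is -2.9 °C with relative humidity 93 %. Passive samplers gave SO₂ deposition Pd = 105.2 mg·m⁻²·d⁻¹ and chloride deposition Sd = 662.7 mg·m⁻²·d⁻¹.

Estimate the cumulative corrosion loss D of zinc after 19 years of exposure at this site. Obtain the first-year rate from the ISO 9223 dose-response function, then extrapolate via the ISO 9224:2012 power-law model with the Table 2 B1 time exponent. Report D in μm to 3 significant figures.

D(19) = 61.2 μm

zinc: temperature factor f = +0.038·(-12.9) = -0.4902
  Pd branch = 0.0129·Pd^0.44·e^(0.046·RH+f) = 4.419 μm/a
  Sd branch = 0.0175·Sd^0.57·e^(0.008·RH+0.085·T) = 1.167 μm/a
  sum: 4.419 + 1.167 → r_corr = 5.586 μm/a
Long-term exponent b (ISO 9224 Table 2, B1) = 0.813
  D(19) = 5.586 × 19^0.813 = 5.586 × 10.96 = 61.2 μm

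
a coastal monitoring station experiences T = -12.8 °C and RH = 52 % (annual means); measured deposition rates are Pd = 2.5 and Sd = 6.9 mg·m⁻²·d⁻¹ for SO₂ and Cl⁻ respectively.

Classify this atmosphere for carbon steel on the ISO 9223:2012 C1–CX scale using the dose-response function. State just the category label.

C2

carbon steel: T≤10 °C ⇒ hinge +0.150·(-12.8−10) = -3.4200
  SO₂ term: 1.77·2.5^0.52·exp(0.02·52-3.4200) = 0.2638
  Sd branch = 0.102·Sd^0.62·e^(0.033·RH+0.04·T) = 1.126 μm/a
  sum: 0.2638 + 1.126 → r_corr = 1.39 μm/a
ISO 9223 Table 2 (carbon steel): 1.3 < 1.39 ≤ 25 μm/a ⇒ C2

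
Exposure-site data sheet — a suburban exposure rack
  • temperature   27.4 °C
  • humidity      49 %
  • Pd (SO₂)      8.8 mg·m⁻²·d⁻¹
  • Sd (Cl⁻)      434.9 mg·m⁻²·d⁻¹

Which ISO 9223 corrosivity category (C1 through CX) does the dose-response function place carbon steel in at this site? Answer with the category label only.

C4

carbon steel: temperature factor f = -0.054·(17.4) = -0.9396
  sulphur-dioxide contribution → 5.71 μm/a
  chloride contribution → 66.47 μm/a
  ⇒ r_corr(carbon steel) = 72.18 μm/a
ISO 9223 Table 2 (carbon steel): 50 < 72.2 ≤ 80 μm/a ⇒ C4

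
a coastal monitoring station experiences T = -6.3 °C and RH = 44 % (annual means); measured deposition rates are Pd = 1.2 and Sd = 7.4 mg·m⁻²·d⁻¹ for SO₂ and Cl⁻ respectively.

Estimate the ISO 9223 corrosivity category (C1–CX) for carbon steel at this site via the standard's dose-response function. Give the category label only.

C2

carbon steel: T≤10 °C ⇒ hinge +0.150·(-6.3−10) = -2.4450
  sulphur-dioxide contribution → 0.4069 μm/a
  chloride contribution → 1.171 μm/a
  total first-year rate 1.578 μm/a
1.58 μm/a falls in (1.3, 25] for carbon steel → category C2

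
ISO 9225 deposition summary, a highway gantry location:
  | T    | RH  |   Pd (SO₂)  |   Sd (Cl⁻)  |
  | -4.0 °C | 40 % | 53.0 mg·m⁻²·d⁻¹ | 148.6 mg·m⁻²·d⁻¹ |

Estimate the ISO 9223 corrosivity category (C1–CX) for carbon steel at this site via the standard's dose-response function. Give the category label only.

carbon steel: f(T) = +0.150·(T−10) [T≤10 °C] = -2.1000
  sulphur-dioxide contribution → 3.802 μm/a
  chloride contribution → 7.228 μm/a
  ⇒ r_corr(carbon steel) = 11.03 μm/a
Category bounds: 1.3…25 μm/a bracket r_corr ⇒ C2

C2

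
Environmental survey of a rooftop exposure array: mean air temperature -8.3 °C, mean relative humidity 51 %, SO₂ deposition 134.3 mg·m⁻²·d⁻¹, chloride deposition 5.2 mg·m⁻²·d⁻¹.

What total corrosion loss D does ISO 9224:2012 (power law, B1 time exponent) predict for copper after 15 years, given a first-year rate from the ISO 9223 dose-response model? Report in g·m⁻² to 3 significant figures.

copper: f(T) = +0.126·(T−10) [T≤10 °C] = -2.3058
  SO₂ term: 0.0053·134.3^0.26·exp(0.059·51-2.3058) = 0.03828
  Sd branch = 0.01025·Sd^0.27·e^(0.036·RH+0.049·T) = 0.0668 μm/a
  sum: 0.03828 + 0.0668 → r_corr = 0.1051 μm/a
ISO 9224: D(t) = r_corr · t^b with b = 0.667 (copper, B1)
  D(15) = 0.1051 × 15^0.667 = 0.1051 × 6.088 = 0.6397 μm
  Mass loss = 0.6397 μm × 8.96 g/cm³ = 5.732 g·m⁻²

D(15) = 5.73 g·m⁻²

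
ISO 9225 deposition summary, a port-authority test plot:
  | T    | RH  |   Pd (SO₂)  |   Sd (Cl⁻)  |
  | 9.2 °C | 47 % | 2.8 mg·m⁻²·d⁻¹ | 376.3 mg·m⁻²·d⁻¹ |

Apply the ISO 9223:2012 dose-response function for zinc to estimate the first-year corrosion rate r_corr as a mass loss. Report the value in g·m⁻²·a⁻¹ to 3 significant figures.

r_corr = 12.9 g·m⁻²·a⁻¹

zinc: f(T) = +0.038·(T−10) [T≤10 °C] = -0.0304
  Pd branch = 0.0129·Pd^0.44·e^(0.046·RH+f) = 0.171 μm/a
  Sd branch = 0.0175·Sd^0.57·e^(0.008·RH+0.085·T) = 1.637 μm/a
  r_corr = 0.171 + 1.637 = 1.808 μm/a
Convert to mass loss: 1.808 μm/a × 7.14 g/cm³ = 12.91 g·m⁻²·a⁻¹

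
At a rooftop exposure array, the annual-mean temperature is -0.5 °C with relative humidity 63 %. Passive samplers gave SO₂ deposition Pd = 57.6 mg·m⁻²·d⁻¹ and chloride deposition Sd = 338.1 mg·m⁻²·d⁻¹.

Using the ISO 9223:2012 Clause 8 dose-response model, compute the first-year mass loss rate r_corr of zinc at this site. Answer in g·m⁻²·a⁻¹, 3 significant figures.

r_corr = 12.1 g·m⁻²·a⁻¹

zinc: T≤10 °C ⇒ hinge +0.038·(-0.5−10) = -0.3990
  sulphur-dioxide contribution → 0.9343 μm/a
  chloride contribution → 0.7674 μm/a
  ⇒ r_corr(zinc) = 1.702 μm/a
Convert to mass loss: 1.702 μm/a × 7.14 g/cm³ = 12.15 g·m⁻²·a⁻¹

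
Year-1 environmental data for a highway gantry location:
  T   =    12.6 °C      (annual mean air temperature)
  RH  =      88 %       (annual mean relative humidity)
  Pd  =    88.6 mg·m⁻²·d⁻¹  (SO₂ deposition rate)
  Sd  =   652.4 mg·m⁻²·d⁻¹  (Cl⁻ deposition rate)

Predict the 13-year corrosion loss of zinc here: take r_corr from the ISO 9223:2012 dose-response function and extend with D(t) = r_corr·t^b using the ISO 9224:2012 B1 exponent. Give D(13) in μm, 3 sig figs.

D(13) = 69.0 μm

zinc: f(T) = -0.071·(T−10) [T>10 °C] = -0.1846
  SO₂ term: 0.0129·88.6^0.44·exp(0.046·88-0.1846) = 4.419
  Cl⁻ term: 0.0175·652.4^0.57·exp(0.008·88+0.085·12.6) = 4.151
  sum: 4.419 + 4.151 → r_corr = 8.57 μm/a
ISO 9224: D(t) = r_corr · t^b with b = 0.813 (zinc, B1)
  D(13) = 8.57 × 13^0.813 = 8.57 × 8.047 = 68.96 μm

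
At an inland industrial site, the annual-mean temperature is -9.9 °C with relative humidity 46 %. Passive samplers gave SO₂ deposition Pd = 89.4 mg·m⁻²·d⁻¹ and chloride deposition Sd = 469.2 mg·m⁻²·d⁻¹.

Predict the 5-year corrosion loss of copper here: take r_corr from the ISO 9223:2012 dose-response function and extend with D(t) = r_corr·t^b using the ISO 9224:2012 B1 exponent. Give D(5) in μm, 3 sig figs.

D(5) = 0.570 μm

copper: f(T) = +0.126·(T−10) [T≤10 °C] = -2.5074
  sulphur-dioxide contribution → 0.02096 μm/a
  chloride contribution → 0.174 μm/a
  ⇒ r_corr(copper) = 0.1949 μm/a
ISO 9224: D(t) = r_corr · t^b with b = 0.667 (copper, B1)
  D(5) = 0.1949 × 5^0.667 = 0.1949 × 2.926 = 0.5703 μm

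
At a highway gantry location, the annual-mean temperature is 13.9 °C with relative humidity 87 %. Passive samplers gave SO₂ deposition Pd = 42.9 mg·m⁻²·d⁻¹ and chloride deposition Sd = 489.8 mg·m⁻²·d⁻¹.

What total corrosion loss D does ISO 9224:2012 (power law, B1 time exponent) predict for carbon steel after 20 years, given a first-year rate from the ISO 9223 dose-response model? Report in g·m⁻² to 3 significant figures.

carbon steel: temperature factor f = -0.054·(3.9) = -0.2106
  SO₂ term: 1.77·42.9^0.52·exp(0.02·87-0.2106) = 57.68
  Sd branch = 0.102·Sd^0.62·e^(0.033·RH+0.04·T) = 146.1 μm/a
  sum: 57.68 + 146.1 → r_corr = 203.8 μm/a
Long-term exponent b (ISO 9224 Table 2, B1) = 0.523
  D(20) = 203.8 × 20^0.523 = 203.8 × 4.791 = 976.5 μm
  Mass loss = 976.5 μm × 7.85 g/cm³ = 7666 g·m⁻²

D(20) = 7.67e+03 g·m⁻²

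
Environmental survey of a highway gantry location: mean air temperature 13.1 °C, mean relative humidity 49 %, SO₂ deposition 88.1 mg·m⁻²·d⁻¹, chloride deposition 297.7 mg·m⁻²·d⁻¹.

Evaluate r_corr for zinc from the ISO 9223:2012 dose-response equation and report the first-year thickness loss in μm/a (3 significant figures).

r_corr = 2.73 μm/a

zinc: f(T) = -0.071·(T−10) [T>10 °C] = -0.2201
  Pd branch = 0.0129·Pd^0.44·e^(0.046·RH+f) = 0.7074 μm/a
  Cl⁻ term: 0.0175·297.7^0.57·exp(0.008·49+0.085·13.1) = 2.027
  r_corr = 0.7074 + 2.027 = 2.735 μm/a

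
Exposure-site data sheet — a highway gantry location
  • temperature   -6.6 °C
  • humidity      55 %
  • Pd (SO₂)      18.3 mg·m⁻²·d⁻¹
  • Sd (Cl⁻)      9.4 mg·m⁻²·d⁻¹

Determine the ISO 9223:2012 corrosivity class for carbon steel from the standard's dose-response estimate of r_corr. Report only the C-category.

carbon steel: T≤10 °C ⇒ hinge +0.150·(-6.6−10) = -2.4900
  sulphur-dioxide contribution → 1.999 μm/a
  chloride contribution → 1.93 μm/a
  ⇒ r_corr(carbon steel) = 3.929 μm/a
ISO 9223 Table 2 (carbon steel): 1.3 < 3.93 ≤ 25 μm/a ⇒ C2

C2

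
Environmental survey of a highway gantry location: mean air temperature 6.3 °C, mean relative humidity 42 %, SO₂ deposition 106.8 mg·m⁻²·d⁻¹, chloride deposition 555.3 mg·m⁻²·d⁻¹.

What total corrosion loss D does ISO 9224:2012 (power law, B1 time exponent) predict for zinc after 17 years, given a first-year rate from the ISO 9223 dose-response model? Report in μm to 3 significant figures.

zinc: temperature factor f = +0.038·(-3.7) = -0.1406
  sulphur-dioxide contribution → 0.6042 μm/a
  chloride contribution → 1.534 μm/a
  total first-year rate 2.138 μm/a
Power-law: D(17) = r_corr · 17^0.813
  D(17) = 2.138 × 17^0.813 = 2.138 × 10.01 = 21.4 μm

D(17) = 21.4 μm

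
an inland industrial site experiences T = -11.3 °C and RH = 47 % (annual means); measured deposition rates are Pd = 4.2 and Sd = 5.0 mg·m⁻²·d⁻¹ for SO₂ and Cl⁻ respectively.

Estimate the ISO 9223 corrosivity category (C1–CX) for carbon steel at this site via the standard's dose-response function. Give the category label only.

carbon steel: f(T) = +0.150·(T−10) [T≤10 °C] = -3.1950
  sulphur-dioxide contribution → 0.3915 μm/a
  chloride contribution → 0.8303 μm/a
  ⇒ r_corr(carbon steel) = 1.222 μm/a
ISO 9223 Table 2 (carbon steel): 0 < 1.22 ≤ 1.3 μm/a ⇒ C1

C1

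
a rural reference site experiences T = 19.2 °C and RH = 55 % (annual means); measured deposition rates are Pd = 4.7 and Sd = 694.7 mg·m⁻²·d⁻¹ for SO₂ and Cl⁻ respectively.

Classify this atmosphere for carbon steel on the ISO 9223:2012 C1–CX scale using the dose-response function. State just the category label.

C5

carbon steel: f(T) = -0.054·(T−10) [T>10 °C] = -0.4968
  Pd branch = 1.77·Pd^0.52·e^(0.02·RH+f) = 7.235 μm/a
  Sd branch = 0.102·Sd^0.62·e^(0.033·RH+0.04·T) = 78.04 μm/a
  r_corr = 7.235 + 78.04 = 85.27 μm/a
85.3 μm/a falls in (80, 200] for carbon steel → category C5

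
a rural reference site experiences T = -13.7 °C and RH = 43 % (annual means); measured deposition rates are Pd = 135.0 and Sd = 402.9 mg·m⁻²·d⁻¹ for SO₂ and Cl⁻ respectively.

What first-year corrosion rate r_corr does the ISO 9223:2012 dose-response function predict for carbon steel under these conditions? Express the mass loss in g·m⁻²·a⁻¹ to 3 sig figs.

carbon steel: T≤10 °C ⇒ hinge +0.150·(-13.7−10) = -3.5550
  Pd branch = 1.77·Pd^0.52·e^(0.02·RH+f) = 1.532 μm/a
  Sd branch = 0.102·Sd^0.62·e^(0.033·RH+0.04·T) = 10.05 μm/a
  sum: 1.532 + 10.05 → r_corr = 11.58 μm/a
Convert to mass loss: 11.58 μm/a × 7.85 g/cm³ = 90.91 g·m⁻²·a⁻¹

r_corr = 90.9 g·m⁻²·a⁻¹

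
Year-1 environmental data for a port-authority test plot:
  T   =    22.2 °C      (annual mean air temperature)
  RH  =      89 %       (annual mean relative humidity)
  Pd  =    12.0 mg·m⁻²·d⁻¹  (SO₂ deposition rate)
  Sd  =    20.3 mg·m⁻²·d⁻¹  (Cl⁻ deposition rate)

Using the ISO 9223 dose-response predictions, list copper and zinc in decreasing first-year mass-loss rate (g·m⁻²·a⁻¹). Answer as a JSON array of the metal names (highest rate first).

["copper", "zinc"]

copper: temperature factor f = -0.080·(12.2) = -0.9760
  SO₂ term: 0.0053·12.0^0.26·exp(0.059·89-0.9760) = 0.7269
  Sd branch = 0.01025·Sd^0.27·e^(0.036·RH+0.049·T) = 1.689 μm/a
  sum: 0.7269 + 1.689 → r_corr = 2.416 μm/a
  mass loss = 2.416 μm/a × 8.96 g/cm³ = 21.65 g·m⁻²·a⁻¹
zinc: T>10 °C ⇒ hinge -0.071·(22.2−10) = -0.8662
  SO₂ term: 0.0129·12.0^0.44·exp(0.046·89-0.8662) = 0.9711
  Sd branch = 0.0175·Sd^0.57·e^(0.008·RH+0.085·T) = 1.309 μm/a
  sum: 0.9711 + 1.309 → r_corr = 2.28 μm/a
  mass loss = 2.28 μm/a × 7.14 g/cm³ = 16.28 g·m⁻²·a⁻¹
Ordering by g·m⁻²·a⁻¹: copper (21.6) > zinc (16.3)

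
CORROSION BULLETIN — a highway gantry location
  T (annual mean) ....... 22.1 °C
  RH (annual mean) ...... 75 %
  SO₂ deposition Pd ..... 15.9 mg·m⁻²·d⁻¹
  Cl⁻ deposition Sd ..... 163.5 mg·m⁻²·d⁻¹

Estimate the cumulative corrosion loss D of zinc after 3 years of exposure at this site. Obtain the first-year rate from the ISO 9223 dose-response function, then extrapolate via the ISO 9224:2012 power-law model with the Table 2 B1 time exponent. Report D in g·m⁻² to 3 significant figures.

zinc: T>10 °C ⇒ hinge -0.071·(22.1−10) = -0.8591
  Pd branch = 0.0129·Pd^0.44·e^(0.046·RH+f) = 0.5813 μm/a
  Sd branch = 0.0175·Sd^0.57·e^(0.008·RH+0.085·T) = 3.812 μm/a
  sum: 0.5813 + 3.812 → r_corr = 4.393 μm/a
Long-term exponent b (ISO 9224 Table 2, B1) = 0.813
  D(3) = 4.393 × 3^0.813 = 4.393 × 2.443 = 10.73 μm
  Mass loss = 10.73 μm × 7.14 g/cm³ = 76.63 g·m⁻²

D(3) = 76.6 g·m⁻²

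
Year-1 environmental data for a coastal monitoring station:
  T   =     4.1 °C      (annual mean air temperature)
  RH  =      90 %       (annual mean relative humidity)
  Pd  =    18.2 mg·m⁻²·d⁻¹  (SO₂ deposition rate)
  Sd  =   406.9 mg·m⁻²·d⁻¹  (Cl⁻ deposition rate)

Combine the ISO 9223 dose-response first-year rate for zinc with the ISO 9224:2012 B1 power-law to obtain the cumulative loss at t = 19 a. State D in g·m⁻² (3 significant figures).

D(19) = 304 g·m⁻²

zinc: T≤10 °C ⇒ hinge +0.038·(4.1−10) = -0.2242
  Pd branch = 0.0129·Pd^0.44·e^(0.046·RH+f) = 2.321 μm/a
  Sd branch = 0.0175·Sd^0.57·e^(0.008·RH+0.085·T) = 1.565 μm/a
  sum: 2.321 + 1.565 → r_corr = 3.886 μm/a
Long-term exponent b (ISO 9224 Table 2, B1) = 0.813
  D(19) = 3.886 × 19^0.813 = 3.886 × 10.96 = 42.57 μm
  Mass loss = 42.57 μm × 7.14 g/cm³ = 303.9 g·m⁻²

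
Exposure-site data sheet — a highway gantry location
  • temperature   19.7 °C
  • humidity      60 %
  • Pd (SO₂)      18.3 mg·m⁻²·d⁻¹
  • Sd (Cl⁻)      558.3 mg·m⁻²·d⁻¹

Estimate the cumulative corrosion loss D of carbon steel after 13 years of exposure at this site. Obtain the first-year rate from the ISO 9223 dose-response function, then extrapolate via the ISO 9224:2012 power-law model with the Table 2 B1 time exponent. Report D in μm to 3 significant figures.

carbon steel: T>10 °C ⇒ hinge -0.054·(19.7−10) = -0.5238
  SO₂ term: 1.77·18.3^0.52·exp(0.02·60-0.5238) = 15.78
  Cl⁻ term: 0.102·558.3^0.62·exp(0.033·60+0.04·19.7) = 81.99
  sum: 15.78 + 81.99 → r_corr = 97.77 μm/a
ISO 9224: D(t) = r_corr · t^b with b = 0.523 (carbon steel, B1)
  D(13) = 97.77 × 13^0.523 = 97.77 × 3.825 = 374 μm

D(13) = 374 μm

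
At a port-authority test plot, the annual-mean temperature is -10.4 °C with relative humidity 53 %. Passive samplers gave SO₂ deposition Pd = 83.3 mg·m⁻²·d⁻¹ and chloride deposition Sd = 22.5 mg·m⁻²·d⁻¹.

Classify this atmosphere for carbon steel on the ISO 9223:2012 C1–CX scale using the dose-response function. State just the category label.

C2

carbon steel: f(T) = +0.150·(T−10) [T≤10 °C] = -3.0600
  sulphur-dioxide contribution → 2.388 μm/a
  chloride contribution → 2.666 μm/a
  total first-year rate 5.055 μm/a
ISO 9223 Table 2 (carbon steel): 1.3 < 5.05 ≤ 25 μm/a ⇒ C2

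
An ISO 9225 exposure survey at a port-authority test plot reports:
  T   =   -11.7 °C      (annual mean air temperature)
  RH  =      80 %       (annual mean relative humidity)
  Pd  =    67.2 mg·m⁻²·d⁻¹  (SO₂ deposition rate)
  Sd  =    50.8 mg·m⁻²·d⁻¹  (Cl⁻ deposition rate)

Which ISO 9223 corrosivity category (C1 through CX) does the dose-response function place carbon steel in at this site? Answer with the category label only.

C2

carbon steel: f(T) = +0.150·(T−10) [T≤10 °C] = -3.2550
  Pd branch = 1.77·Pd^0.52·e^(0.02·RH+f) = 3.016 μm/a
  Cl⁻ term: 0.102·50.8^0.62·exp(0.033·80+0.04·-11.7) = 10.22
  sum: 3.016 + 10.22 → r_corr = 13.24 μm/a
Category bounds: 1.3…25 μm/a bracket r_corr ⇒ C2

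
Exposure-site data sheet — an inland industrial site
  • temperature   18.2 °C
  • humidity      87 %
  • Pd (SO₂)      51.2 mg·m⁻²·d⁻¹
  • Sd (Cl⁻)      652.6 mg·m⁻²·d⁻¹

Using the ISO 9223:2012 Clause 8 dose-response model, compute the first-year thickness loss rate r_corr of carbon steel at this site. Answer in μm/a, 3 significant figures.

carbon steel: f(T) = -0.054·(T−10) [T>10 °C] = -0.4428
  sulphur-dioxide contribution → 50.14 μm/a
  chloride contribution → 207.4 μm/a
  ⇒ r_corr(carbon steel) = 257.5 μm/a

r_corr = 257 μm/a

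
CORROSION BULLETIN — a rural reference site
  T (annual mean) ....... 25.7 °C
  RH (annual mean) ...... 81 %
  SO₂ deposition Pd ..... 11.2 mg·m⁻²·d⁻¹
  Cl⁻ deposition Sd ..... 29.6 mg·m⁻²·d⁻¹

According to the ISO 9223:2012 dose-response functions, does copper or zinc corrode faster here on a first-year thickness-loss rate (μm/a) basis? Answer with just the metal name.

zinc

copper: T>10 °C ⇒ hinge -0.080·(25.7−10) = -1.2560
  SO₂ term: 0.0053·11.2^0.26·exp(0.059·81-1.2560) = 0.3366
  Cl⁻ term: 0.01025·29.6^0.27·exp(0.036·81+0.049·25.7) = 1.664
  sum: 0.3366 + 1.664 → r_corr = 2.001 μm/a
zinc: temperature factor f = -0.071·(15.7) = -1.1147
  Pd branch = 0.0129·Pd^0.44·e^(0.046·RH+f) = 0.5085 μm/a
  Cl⁻ term: 0.0175·29.6^0.57·exp(0.008·81+0.085·25.7) = 2.05
  sum: 0.5085 + 2.05 → r_corr = 2.559 μm/a
Ordering by μm/a: zinc (2.56) > copper (2)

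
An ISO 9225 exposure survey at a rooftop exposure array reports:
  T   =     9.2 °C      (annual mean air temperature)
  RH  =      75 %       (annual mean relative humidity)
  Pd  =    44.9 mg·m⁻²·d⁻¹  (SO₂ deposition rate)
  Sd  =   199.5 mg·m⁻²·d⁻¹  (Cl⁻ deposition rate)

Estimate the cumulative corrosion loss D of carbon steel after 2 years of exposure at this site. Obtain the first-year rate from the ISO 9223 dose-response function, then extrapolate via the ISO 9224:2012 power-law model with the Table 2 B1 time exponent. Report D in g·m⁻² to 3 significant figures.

carbon steel: temperature factor f = +0.150·(-0.8) = -0.1200
  SO₂ term: 1.77·44.9^0.52·exp(0.02·75-0.1200) = 50.87
  Sd branch = 0.102·Sd^0.62·e^(0.033·RH+0.04·T) = 46.69 μm/a
  r_corr = 50.87 + 46.69 = 97.57 μm/a
ISO 9224: D(t) = r_corr · t^b with b = 0.523 (carbon steel, B1)
  D(2) = 97.57 × 2^0.523 = 97.57 × 1.437 = 140.2 μm
  Mass loss = 140.2 μm × 7.85 g/cm³ = 1101 g·m⁻²

D(2) = 1.10e+03 g·m⁻²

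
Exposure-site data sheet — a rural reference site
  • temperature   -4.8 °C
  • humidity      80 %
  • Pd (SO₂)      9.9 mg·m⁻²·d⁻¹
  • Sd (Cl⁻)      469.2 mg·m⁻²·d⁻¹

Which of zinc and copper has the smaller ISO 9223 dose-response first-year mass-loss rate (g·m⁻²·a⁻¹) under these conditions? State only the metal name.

zinc: temperature factor f = +0.038·(-14.8) = -0.5624
  SO₂ term: 0.0129·9.9^0.44·exp(0.046·80-0.5624) = 0.7991
  Sd branch = 0.0175·Sd^0.57·e^(0.008·RH+0.085·T) = 0.7353 μm/a
  sum: 0.7991 + 0.7353 → r_corr = 1.534 μm/a
  mass loss = 1.534 μm/a × 7.14 g/cm³ = 10.96 g·m⁻²·a⁻¹
copper: T≤10 °C ⇒ hinge +0.126·(-4.8−10) = -1.8648
  SO₂ term: 0.0053·9.9^0.26·exp(0.059·80-1.8648) = 0.1672
  Sd branch = 0.01025·Sd^0.27·e^(0.036·RH+0.049·T) = 0.7596 μm/a
  r_corr = 0.1672 + 0.7596 = 0.9268 μm/a
  mass loss = 0.9268 μm/a × 8.96 g/cm³ = 8.304 g·m⁻²·a⁻¹
Ordering by g·m⁻²·a⁻¹: zinc (11) > copper (8.3)

copper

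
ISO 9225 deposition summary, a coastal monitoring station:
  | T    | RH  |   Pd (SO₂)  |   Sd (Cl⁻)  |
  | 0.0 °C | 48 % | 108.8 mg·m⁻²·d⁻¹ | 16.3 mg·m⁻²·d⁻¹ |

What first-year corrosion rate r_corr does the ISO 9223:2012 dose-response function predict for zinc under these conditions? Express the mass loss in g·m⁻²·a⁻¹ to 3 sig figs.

zinc: T≤10 °C ⇒ hinge +0.038·(0.0−10) = -0.3800
  sulphur-dioxide contribution → 0.6318 μm/a
  chloride contribution → 0.1261 μm/a
  total first-year rate 0.7579 μm/a
Convert to mass loss: 0.7579 μm/a × 7.14 g/cm³ = 5.412 g·m⁻²·a⁻¹

r_corr = 5.41 g·m⁻²·a⁻¹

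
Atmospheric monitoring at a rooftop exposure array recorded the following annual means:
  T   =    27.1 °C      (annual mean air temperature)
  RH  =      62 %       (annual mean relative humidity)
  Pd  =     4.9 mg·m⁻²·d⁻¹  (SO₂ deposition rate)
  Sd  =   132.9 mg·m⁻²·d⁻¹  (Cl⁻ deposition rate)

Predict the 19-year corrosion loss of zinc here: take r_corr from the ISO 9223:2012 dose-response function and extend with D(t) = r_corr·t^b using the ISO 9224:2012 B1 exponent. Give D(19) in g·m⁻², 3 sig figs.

D(19) = 376 g·m⁻²

zinc: temperature factor f = -0.071·(17.1) = -1.2141
  SO₂ term: 0.0129·4.9^0.44·exp(0.046·62-1.2141) = 0.1335
  Cl⁻ term: 0.0175·132.9^0.57·exp(0.008·62+0.085·27.1) = 4.669
  r_corr = 0.1335 + 4.669 = 4.803 μm/a
Power-law: D(19) = r_corr · 19^0.813
  D(19) = 4.803 × 19^0.813 = 4.803 × 10.96 = 52.62 μm
  Mass loss = 52.62 μm × 7.14 g/cm³ = 375.7 g·m⁻²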